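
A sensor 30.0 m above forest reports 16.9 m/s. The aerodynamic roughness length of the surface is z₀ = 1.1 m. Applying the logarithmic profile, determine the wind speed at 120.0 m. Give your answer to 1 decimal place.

Log law: V(z) ∝ ln(z/z₀), so V₂/V₁ = ln(z₂/z₀) / ln(z₁/z₀).
ln(120.0/1.1) = 4.6922, ln(30.0/1.1) = 3.3059
V₂ = 16.9 × 4.6922/3.3059 = 16.9 × 1.4193 = 23.9869 m/s

24.0 m/s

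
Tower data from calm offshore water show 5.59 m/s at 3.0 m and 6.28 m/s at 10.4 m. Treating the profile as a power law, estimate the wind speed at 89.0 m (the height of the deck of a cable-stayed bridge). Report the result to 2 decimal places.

7.68 m/s

First find α: α = ln(V₂/V₁)/ln(z₂/z₁) = ln(6.28/5.59)/ln(10.4/3.0) = 0.11639/1.24319 = 0.0936
Extrapolate from 10.4 m to 89.0 m: V₃ = 6.28 × (89.0/10.4)^0.0936 = 6.28 × 1.2226 = 7.6780 m/s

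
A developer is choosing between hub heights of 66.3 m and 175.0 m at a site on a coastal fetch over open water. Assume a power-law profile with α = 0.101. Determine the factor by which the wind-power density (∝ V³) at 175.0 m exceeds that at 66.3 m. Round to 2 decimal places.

1.34

Speed ratio: V_B/V_A = (z_B/z_A)^α = (175.0/66.3)^0.101 = (2.6395)^0.101 = 1.10300
Power-density ratio: P_B/P_A = (V_B/V_A)³ = (1.10300)³ = 1.34191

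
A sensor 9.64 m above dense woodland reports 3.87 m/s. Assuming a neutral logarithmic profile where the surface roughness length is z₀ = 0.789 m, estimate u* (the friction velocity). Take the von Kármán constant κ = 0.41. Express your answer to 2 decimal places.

Log law: V(z) = (u*/κ) · ln(z/z₀) ⇒ u* = κ · V / ln(z/z₀)
u* = 0.41 × 3.87 / ln(9.64/0.789) = 0.41 × 3.87 / 2.5029
   = 1.5867 / 2.5029 = 0.6339 m/s

u* ≈ 0.63 m/s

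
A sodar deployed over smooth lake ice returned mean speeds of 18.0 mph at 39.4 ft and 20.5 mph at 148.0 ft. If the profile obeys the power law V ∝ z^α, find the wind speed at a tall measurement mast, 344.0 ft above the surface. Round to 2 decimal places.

First find α: α = ln(V₂/V₁)/ln(z₂/z₁) = ln(20.5/18.0)/ln(148.0/39.4) = 0.13005/1.32345 = 0.0983
Extrapolate from 148.0 ft to 344.0 ft: V₃ = 20.5 × (344.0/148.0)^0.0983 = 20.5 × 1.0864 = 22.2715 mph

22.27 mph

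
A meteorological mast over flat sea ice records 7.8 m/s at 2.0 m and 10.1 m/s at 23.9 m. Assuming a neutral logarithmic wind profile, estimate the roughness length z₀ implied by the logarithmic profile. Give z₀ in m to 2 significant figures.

z₀ ≈ 0.00044 m

Log law: V(z) ∝ ln(z/z₀). With r = V₁/V₂ = 7.8/10.1 = 0.77228,
r · ln(z₂/z₀) = ln(z₁/z₀) ⇒ ln z₀ = (ln z₁ − r·ln z₂)/(1 − r)
ln z₀ = (0.69315 − 0.77228×3.17388) / 0.22772 = -7.7198
z₀ = exp(-7.7198) = 0.0004440 m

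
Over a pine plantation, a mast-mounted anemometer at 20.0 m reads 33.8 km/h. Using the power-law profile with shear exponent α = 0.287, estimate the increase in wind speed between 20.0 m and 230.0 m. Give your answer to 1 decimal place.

34.3 km/h

Power law: V₂ = V₁ · (z₂/z₁)^α = 33.8 × (11.5000)^0.287 = 68.1298 km/h
ΔV = 68.1298 − 33.8 = 34.3298 km/h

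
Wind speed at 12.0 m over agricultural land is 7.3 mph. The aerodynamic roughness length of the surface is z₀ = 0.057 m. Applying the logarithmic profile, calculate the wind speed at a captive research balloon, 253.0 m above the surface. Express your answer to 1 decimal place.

Log law: V(z) ∝ ln(z/z₀), so V₂/V₁ = ln(z₂/z₀) / ln(z₁/z₀).
ln(253.0/0.057) = 8.3981, ln(12.0/0.057) = 5.3496
V₂ = 7.3 × 8.3981/5.3496 = 7.3 × 1.5699 = 11.4599 mph

11.5 mph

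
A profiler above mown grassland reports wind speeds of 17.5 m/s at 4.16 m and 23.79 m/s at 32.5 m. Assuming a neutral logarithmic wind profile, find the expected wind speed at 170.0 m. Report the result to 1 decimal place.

28.9 m/s

Log law: V ∝ ln(z/z₀). From the pair, with r = V₁/V₂ = 0.73560,
ln z₀ = (ln z₁ − r·ln z₂)/(1 − r) = (1.4255 − 0.73560×3.4812)/0.26440 = -4.2939 → z₀ = 0.01365 m
V₃ = V₁ · ln(z₃/z₀)/ln(z₁/z₀) = 17.5 × 9.4297/5.7194 = 28.8525 m/s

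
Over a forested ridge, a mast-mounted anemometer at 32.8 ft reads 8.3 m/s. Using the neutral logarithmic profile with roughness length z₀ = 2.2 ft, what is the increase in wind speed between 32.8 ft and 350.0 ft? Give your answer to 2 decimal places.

7.27 m/s

Log law: V₂ = V₁ · ln(z₂/z₀)/ln(z₁/z₀) = 8.3 × 5.0695/2.7020 = 15.5726 m/s
ΔV = 15.5726 − 8.3 = 7.2726 m/s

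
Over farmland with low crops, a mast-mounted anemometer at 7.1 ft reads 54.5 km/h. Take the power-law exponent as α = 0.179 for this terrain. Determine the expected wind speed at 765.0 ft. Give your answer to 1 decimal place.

125.9 km/h

Power-law profile: V₂ = V₁ · (z₂/z₁)^α
V₂ = 54.5 × (765.0/7.1)^0.179 = 54.5 × (107.7465)^0.179
    = 54.5 × 2.3110 = 125.9496 km/h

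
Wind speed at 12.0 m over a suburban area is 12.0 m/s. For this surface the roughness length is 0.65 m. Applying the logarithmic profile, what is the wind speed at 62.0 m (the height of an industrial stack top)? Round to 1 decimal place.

18.8 m/s

Log law: V(z) ∝ ln(z/z₀), so V₂/V₁ = ln(z₂/z₀) / ln(z₁/z₀).
ln(62.0/0.65) = 4.5579, ln(12.0/0.65) = 2.9157
V₂ = 12.0 × 4.5579/2.9157 = 12.0 × 1.5632 = 18.7589 m/s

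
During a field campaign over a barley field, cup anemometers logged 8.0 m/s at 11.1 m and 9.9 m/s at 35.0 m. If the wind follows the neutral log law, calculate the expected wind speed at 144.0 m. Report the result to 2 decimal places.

12.24 m/s

Log law: V ∝ ln(z/z₀). From the pair, with r = V₁/V₂ = 0.80808,
ln z₀ = (ln z₁ − r·ln z₂)/(1 − r) = (2.4069 − 0.80808×3.5553)/0.19192 = -2.4284 → z₀ = 0.08817 m
V₃ = V₁ · ln(z₃/z₀)/ln(z₁/z₀) = 8.0 × 7.3982/4.8354 = 12.2402 m/s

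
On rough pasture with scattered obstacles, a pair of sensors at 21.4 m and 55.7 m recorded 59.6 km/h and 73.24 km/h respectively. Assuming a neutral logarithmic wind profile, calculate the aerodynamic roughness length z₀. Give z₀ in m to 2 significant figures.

Log law: V(z) ∝ ln(z/z₀). With r = V₁/V₂ = 59.6/73.24 = 0.81376,
r · ln(z₂/z₀) = ln(z₁/z₀) ⇒ ln z₀ = (ln z₁ − r·ln z₂)/(1 − r)
ln z₀ = (3.06339 − 0.81376×4.01998) / 0.18624 = -1.1164
z₀ = exp(-1.1164) = 0.3274 m

z₀ ≈ 0.33 m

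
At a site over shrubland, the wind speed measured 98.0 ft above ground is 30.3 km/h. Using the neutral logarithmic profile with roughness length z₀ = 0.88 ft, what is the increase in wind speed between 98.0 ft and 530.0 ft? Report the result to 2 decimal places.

10.85 km/h

Log law: V₂ = V₁ · ln(z₂/z₀)/ln(z₁/z₀) = 30.3 × 6.4007/4.7128 = 41.1521 km/h
ΔV = 41.1521 − 30.3 = 10.8521 km/h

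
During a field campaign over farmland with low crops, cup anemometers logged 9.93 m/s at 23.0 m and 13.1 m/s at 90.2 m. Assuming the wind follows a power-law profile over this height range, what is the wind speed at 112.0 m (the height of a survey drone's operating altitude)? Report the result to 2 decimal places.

13.69 m/s

First find α: α = ln(V₂/V₁)/ln(z₂/z₁) = ln(13.1/9.93)/ln(90.2/23.0) = 0.27705/1.36654 = 0.2027
Extrapolate from 90.2 m to 112.0 m: V₃ = 13.1 × (112.0/90.2)^0.2027 = 13.1 × 1.0449 = 13.6877 m/s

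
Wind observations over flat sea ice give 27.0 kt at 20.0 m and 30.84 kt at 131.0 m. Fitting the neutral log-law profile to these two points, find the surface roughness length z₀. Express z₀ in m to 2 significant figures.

z₀ ≈ 0.000036 m

Log law: V(z) ∝ ln(z/z₀). With r = V₁/V₂ = 27.0/30.84 = 0.87549,
r · ln(z₂/z₀) = ln(z₁/z₀) ⇒ ln z₀ = (ln z₁ − r·ln z₂)/(1 − r)
ln z₀ = (2.99573 − 0.87549×4.87520) / 0.12451 = -10.2193
z₀ = exp(-10.2193) = 0.00003646 m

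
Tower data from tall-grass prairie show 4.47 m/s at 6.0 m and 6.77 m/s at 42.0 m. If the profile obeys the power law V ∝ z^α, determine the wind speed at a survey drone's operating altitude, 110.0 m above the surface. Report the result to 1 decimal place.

First find α: α = ln(V₂/V₁)/ln(z₂/z₁) = ln(6.77/4.47)/ln(42.0/6.0) = 0.41511/1.94591 = 0.2133
Extrapolate from 42.0 m to 110.0 m: V₃ = 6.77 × (110.0/42.0)^0.2133 = 6.77 × 1.2280 = 8.3136 m/s

8.3 m/s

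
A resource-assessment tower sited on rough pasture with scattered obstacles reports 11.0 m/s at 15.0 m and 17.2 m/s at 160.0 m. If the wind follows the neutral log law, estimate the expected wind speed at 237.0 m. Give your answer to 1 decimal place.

Log law: V ∝ ln(z/z₀). From the pair, with r = V₁/V₂ = 0.63953,
ln z₀ = (ln z₁ − r·ln z₂)/(1 − r) = (2.7081 − 0.63953×5.0752)/0.36047 = -1.4917 → z₀ = 0.2250 m
V₃ = V₁ · ln(z₃/z₀)/ln(z₁/z₀) = 11.0 × 6.9597/4.1997 = 18.2291 m/s

18.2 m/s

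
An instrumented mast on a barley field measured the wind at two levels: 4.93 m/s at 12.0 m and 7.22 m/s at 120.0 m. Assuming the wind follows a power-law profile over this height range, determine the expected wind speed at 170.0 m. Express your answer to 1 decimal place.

First find α: α = ln(V₂/V₁)/ln(z₂/z₁) = ln(7.22/4.93)/ln(120.0/12.0) = 0.38152/2.30259 = 0.1657
Extrapolate from 120.0 m to 170.0 m: V₃ = 7.22 × (170.0/120.0)^0.1657 = 7.22 × 1.0594 = 7.6489 m/s

7.6 m/s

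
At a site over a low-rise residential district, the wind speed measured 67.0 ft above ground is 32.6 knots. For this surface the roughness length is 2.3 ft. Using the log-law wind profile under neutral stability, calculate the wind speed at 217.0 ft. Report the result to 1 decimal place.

44.0 knots

Log law: V(z) ∝ ln(z/z₀), so V₂/V₁ = ln(z₂/z₀) / ln(z₁/z₀).
ln(217.0/2.3) = 4.5470, ln(67.0/2.3) = 3.3718
V₂ = 32.6 × 4.5470/3.3718 = 32.6 × 1.3485 = 43.9624 knots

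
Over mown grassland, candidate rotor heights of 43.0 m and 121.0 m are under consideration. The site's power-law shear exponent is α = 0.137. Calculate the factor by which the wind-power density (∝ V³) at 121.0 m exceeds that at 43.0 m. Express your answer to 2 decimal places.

1.53

Speed ratio: V_B/V_A = (z_B/z_A)^α = (121.0/43.0)^0.137 = (2.8140)^0.137 = 1.15228
Power-density ratio: P_B/P_A = (V_B/V_A)³ = (1.15228)³ = 1.52992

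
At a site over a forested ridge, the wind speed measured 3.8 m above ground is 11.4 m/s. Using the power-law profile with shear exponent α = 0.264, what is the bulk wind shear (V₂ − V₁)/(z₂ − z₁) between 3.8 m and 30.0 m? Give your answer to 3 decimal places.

0.316 m/s/m

Power law: V₂ = V₁ · (z₂/z₁)^α = 11.4 × (7.8947)^0.264 = 19.6699 m/s
ΔV/Δz = (19.6699 − 11.4)/(30.0 − 3.8) = 8.2699/26.2000 = 0.31564 m/s/m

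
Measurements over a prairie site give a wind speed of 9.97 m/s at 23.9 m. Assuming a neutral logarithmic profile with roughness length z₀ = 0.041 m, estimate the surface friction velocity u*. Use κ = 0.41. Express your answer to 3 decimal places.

u* ≈ 0.642 m/s

Log law: V(z) = (u*/κ) · ln(z/z₀) ⇒ u* = κ · V / ln(z/z₀)
u* = 0.41 × 9.97 / ln(23.9/0.041) = 0.41 × 9.97 / 6.3681
   = 4.0877 / 6.3681 = 0.6419 m/s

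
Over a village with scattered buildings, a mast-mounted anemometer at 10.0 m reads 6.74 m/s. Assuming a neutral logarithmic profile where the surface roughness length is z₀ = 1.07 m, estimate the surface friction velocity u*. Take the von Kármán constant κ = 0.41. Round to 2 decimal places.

Log law: V(z) = (u*/κ) · ln(z/z₀) ⇒ u* = κ · V / ln(z/z₀)
u* = 0.41 × 6.74 / ln(10.0/1.07) = 0.41 × 6.74 / 2.2349
   = 2.7634 / 2.2349 = 1.2365 m/s

u* ≈ 1.24 m/s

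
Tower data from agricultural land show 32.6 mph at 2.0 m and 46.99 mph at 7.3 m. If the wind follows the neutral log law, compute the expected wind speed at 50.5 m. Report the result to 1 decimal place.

Log law: V ∝ ln(z/z₀). From the pair, with r = V₁/V₂ = 0.69376,
ln z₀ = (ln z₁ − r·ln z₂)/(1 − r) = (0.6931 − 0.69376×1.9879)/0.30624 = -2.2400 → z₀ = 0.1065 m
V₃ = V₁ · ln(z₃/z₀)/ln(z₁/z₀) = 32.6 × 6.1620/2.9332 = 68.4862 mph

68.5 mph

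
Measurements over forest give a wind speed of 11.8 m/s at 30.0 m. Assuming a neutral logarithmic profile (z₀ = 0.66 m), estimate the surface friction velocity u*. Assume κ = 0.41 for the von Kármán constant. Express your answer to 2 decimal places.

Log law: V(z) = (u*/κ) · ln(z/z₀) ⇒ u* = κ · V / ln(z/z₀)
u* = 0.41 × 11.8 / ln(30.0/0.66) = 0.41 × 11.8 / 3.8167
   = 4.8380 / 3.8167 = 1.2676 m/s

u* ≈ 1.27 m/s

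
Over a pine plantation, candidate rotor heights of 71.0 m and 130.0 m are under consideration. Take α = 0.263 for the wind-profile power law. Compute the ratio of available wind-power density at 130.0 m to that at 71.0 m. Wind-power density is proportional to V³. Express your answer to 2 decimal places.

Speed ratio: V_B/V_A = (z_B/z_A)^α = (130.0/71.0)^0.263 = (1.8310)^0.263 = 1.17243
Power-density ratio: P_B/P_A = (V_B/V_A)³ = (1.17243)³ = 1.61160

1.61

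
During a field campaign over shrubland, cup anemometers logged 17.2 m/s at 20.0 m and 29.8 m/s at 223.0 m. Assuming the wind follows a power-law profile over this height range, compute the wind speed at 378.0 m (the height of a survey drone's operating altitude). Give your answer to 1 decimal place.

33.6 m/s

First find α: α = ln(V₂/V₁)/ln(z₂/z₁) = ln(29.8/17.2)/ln(223.0/20.0) = 0.54960/2.41144 = 0.2279
Extrapolate from 223.0 m to 378.0 m: V₃ = 29.8 × (378.0/223.0)^0.2279 = 29.8 × 1.1278 = 33.6086 m/s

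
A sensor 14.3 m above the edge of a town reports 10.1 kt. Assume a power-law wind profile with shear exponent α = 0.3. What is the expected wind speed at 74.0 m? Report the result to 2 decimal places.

Power-law profile: V₂ = V₁ · (z₂/z₁)^α
V₂ = 10.1 × (74.0/14.3)^0.3 = 10.1 × (5.1748)^0.3
    = 10.1 × 1.6375 = 16.5383 kt

16.54 kt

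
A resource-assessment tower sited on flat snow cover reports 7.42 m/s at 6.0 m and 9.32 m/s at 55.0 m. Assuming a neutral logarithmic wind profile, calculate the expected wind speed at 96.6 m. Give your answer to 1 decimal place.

Log law: V ∝ ln(z/z₀). From the pair, with r = V₁/V₂ = 0.79614,
ln z₀ = (ln z₁ − r·ln z₂)/(1 − r) = (1.7918 − 0.79614×4.0073)/0.20386 = -6.8606 → z₀ = 0.001048 m
V₃ = V₁ · ln(z₃/z₀)/ln(z₁/z₀) = 7.42 × 11.4312/8.6524 = 9.8030 m/s

9.8 m/s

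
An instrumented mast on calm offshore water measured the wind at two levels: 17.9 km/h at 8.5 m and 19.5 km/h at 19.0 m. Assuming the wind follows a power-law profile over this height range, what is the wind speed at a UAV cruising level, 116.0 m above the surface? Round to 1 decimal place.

First find α: α = ln(V₂/V₁)/ln(z₂/z₁) = ln(19.5/17.9)/ln(19.0/8.5) = 0.08561/0.80437 = 0.1064
Extrapolate from 19.0 m to 116.0 m: V₃ = 19.5 × (116.0/19.0)^0.1064 = 19.5 × 1.2123 = 23.6408 km/h

23.6 km/h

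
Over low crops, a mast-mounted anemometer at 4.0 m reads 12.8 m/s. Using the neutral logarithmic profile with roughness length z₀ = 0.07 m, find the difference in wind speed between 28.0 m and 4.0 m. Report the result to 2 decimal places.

Log law: V₂ = V₁ · ln(z₂/z₀)/ln(z₁/z₀) = 12.8 × 5.9915/4.0456 = 18.9568 m/s
ΔV = 18.9568 − 12.8 = 6.1568 m/s

6.16 m/s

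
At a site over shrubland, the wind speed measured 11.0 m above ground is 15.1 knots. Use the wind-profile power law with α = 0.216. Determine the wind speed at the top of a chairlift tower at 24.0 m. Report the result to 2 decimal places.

Power-law profile: V₂ = V₁ · (z₂/z₁)^α
V₂ = 15.1 × (24.0/11.0)^0.216 = 15.1 × (2.1818)^0.216
    = 15.1 × 1.1835 = 17.8715 knots

17.87 knots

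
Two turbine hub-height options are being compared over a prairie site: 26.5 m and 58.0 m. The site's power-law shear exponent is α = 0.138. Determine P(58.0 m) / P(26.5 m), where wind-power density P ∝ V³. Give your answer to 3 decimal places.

1.383

Speed ratio: V_B/V_A = (z_B/z_A)^α = (58.0/26.5)^0.138 = (2.1887)^0.138 = 1.11415
Power-density ratio: P_B/P_A = (V_B/V_A)³ = (1.11415)³ = 1.38304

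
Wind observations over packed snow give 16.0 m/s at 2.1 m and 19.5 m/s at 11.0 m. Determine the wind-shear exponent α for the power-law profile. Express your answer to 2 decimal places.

Power law: V₂/V₁ = (z₂/z₁)^α ⇒ α = ln(V₂/V₁) / ln(z₂/z₁)
α = ln(19.5/16.0) / ln(11.0/2.1) = ln(1.2188) / ln(5.2381)
  = 0.19783 / 1.65596 = 0.11946

α ≈ 0.12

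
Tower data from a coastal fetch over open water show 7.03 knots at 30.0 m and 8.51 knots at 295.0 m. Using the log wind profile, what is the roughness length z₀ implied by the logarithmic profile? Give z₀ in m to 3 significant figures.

z₀ ≈ 0.000578 m

Log law: V(z) ∝ ln(z/z₀). With r = V₁/V₂ = 7.03/8.51 = 0.82609,
r · ln(z₂/z₀) = ln(z₁/z₀) ⇒ ln z₀ = (ln z₁ − r·ln z₂)/(1 − r)
ln z₀ = (3.40120 − 0.82609×5.68698) / 0.17391 = -7.4562
z₀ = exp(-7.4562) = 0.0005778 m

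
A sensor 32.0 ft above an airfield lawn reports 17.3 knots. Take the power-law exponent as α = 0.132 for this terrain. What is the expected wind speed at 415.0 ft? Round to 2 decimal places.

24.26 knots

Power-law profile: V₂ = V₁ · (z₂/z₁)^α
V₂ = 17.3 × (415.0/32.0)^0.132 = 17.3 × (12.9688)^0.132
    = 17.3 × 1.4025 = 24.2632 knots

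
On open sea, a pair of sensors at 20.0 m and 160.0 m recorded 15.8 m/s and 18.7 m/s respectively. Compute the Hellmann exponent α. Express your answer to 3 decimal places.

α ≈ 0.081

Power law: V₂/V₁ = (z₂/z₁)^α ⇒ α = ln(V₂/V₁) / ln(z₂/z₁)
α = ln(18.7/15.8) / ln(160.0/20.0) = ln(1.1835) / ln(8.0000)
  = 0.16851 / 2.07944 = 0.08104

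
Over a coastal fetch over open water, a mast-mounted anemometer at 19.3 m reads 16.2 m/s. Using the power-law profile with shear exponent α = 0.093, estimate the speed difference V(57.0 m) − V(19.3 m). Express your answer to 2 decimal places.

1.72 m/s

Power law: V₂ = V₁ · (z₂/z₁)^α = 16.2 × (2.9534)^0.093 = 17.9166 m/s
ΔV = 17.9166 − 16.2 = 1.7166 m/s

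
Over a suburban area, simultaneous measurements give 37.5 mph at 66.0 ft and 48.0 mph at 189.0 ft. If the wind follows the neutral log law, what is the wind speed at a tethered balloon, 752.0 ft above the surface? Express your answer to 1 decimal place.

Log law: V ∝ ln(z/z₀). From the pair, with r = V₁/V₂ = 0.78125,
ln z₀ = (ln z₁ − r·ln z₂)/(1 − r) = (4.1897 − 0.78125×5.2417)/0.21875 = 0.4322 → z₀ = 1.541 ft
V₃ = V₁ · ln(z₃/z₀)/ln(z₁/z₀) = 37.5 × 6.1906/3.7575 = 61.7824 mph

61.8 mph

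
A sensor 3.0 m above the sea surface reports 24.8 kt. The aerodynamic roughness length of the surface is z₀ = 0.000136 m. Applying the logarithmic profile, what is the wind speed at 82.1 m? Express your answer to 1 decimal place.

33.0 kt

Log law: V(z) ∝ ln(z/z₀), so V₂/V₁ = ln(z₂/z₀) / ln(z₁/z₀).
ln(82.1/0.000136) = 13.3108, ln(3.0/0.000136) = 10.0015
V₂ = 24.8 × 13.3108/10.0015 = 24.8 × 1.3309 = 33.0059 kt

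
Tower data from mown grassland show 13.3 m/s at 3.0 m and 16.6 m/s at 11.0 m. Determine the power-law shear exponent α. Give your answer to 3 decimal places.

α ≈ 0.171

Power law: V₂/V₁ = (z₂/z₁)^α ⇒ α = ln(V₂/V₁) / ln(z₂/z₁)
α = ln(16.6/13.3) / ln(11.0/3.0) = ln(1.2481) / ln(3.6667)
  = 0.22164 / 1.29928 = 0.17059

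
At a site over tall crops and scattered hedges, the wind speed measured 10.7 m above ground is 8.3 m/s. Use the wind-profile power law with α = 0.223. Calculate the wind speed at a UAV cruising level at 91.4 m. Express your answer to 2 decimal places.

13.39 m/s

Power-law profile: V₂ = V₁ · (z₂/z₁)^α
V₂ = 8.3 × (91.4/10.7)^0.223 = 8.3 × (8.5421)^0.223
    = 8.3 × 1.6134 = 13.3911 m/s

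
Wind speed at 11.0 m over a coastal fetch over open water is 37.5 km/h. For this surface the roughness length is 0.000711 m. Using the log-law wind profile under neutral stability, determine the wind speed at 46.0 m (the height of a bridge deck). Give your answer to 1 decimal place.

Log law: V(z) ∝ ln(z/z₀), so V₂/V₁ = ln(z₂/z₀) / ln(z₁/z₀).
ln(46.0/0.000711) = 11.0775, ln(11.0/0.000711) = 9.6467
V₂ = 37.5 × 11.0775/9.6467 = 37.5 × 1.1483 = 43.0618 km/h

43.1 km/h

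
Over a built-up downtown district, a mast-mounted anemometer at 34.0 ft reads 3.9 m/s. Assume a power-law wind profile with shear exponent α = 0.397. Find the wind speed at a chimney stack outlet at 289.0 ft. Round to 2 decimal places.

Power-law profile: V₂ = V₁ · (z₂/z₁)^α
V₂ = 3.9 × (289.0/34.0)^0.397 = 3.9 × (8.5000)^0.397
    = 3.9 × 2.3387 = 9.1210 m/s

9.12 m/s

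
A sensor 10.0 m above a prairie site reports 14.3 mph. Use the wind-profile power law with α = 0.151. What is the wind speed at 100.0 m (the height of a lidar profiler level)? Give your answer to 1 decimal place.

Power-law profile: V₂ = V₁ · (z₂/z₁)^α
V₂ = 14.3 × (100.0/10.0)^0.151 = 14.3 × (10.0000)^0.151
    = 14.3 × 1.4158 = 20.2459 mph

20.2 mph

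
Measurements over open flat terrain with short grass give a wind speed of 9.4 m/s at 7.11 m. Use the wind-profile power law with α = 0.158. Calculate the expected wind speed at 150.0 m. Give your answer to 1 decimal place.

15.2 m/s

Power-law profile: V₂ = V₁ · (z₂/z₁)^α
V₂ = 9.4 × (150.0/7.11)^0.158 = 9.4 × (21.0970)^0.158
    = 9.4 × 1.6189 = 15.2179 m/s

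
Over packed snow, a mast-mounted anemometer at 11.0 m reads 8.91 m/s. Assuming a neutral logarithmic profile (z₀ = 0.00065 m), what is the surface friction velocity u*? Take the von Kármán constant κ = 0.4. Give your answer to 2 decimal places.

u* ≈ 0.37 m/s

Log law: V(z) = (u*/κ) · ln(z/z₀) ⇒ u* = κ · V / ln(z/z₀)
u* = 0.4 × 8.91 / ln(11.0/0.00065) = 0.4 × 8.91 / 9.7364
   = 3.5640 / 9.7364 = 0.3660 m/s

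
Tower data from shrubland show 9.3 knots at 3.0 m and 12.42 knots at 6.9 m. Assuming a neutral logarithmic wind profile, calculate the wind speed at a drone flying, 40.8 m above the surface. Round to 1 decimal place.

19.1 knots

Log law: V ∝ ln(z/z₀). From the pair, with r = V₁/V₂ = 0.74879,
ln z₀ = (ln z₁ − r·ln z₂)/(1 − r) = (1.0986 − 0.74879×1.9315)/0.25121 = -1.3841 → z₀ = 0.2505 m
V₃ = V₁ · ln(z₃/z₀)/ln(z₁/z₀) = 9.3 × 5.0928/2.4827 = 19.0771 knots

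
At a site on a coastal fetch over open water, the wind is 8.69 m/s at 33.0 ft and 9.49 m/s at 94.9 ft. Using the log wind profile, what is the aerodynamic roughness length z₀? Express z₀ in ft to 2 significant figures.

z₀ ≈ 0.00034 ft

Log law: V(z) ∝ ln(z/z₀). With r = V₁/V₂ = 8.69/9.49 = 0.91570,
r · ln(z₂/z₀) = ln(z₁/z₀) ⇒ ln z₀ = (ln z₁ − r·ln z₂)/(1 − r)
ln z₀ = (3.49651 − 0.91570×4.55282) / 0.08430 = -7.9777
z₀ = exp(-7.9777) = 0.0003430 ft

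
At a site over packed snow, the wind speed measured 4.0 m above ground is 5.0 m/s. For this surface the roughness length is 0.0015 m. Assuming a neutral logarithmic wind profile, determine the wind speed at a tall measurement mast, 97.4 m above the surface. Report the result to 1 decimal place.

7.0 m/s

Log law: V(z) ∝ ln(z/z₀), so V₂/V₁ = ln(z₂/z₀) / ln(z₁/z₀).
ln(97.4/0.0015) = 11.0811, ln(4.0/0.0015) = 7.8886
V₂ = 5.0 × 11.0811/7.8886 = 5.0 × 1.4047 = 7.0235 m/s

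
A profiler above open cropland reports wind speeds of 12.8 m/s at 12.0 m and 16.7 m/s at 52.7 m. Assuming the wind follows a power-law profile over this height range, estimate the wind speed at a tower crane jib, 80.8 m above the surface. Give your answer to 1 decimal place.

18.0 m/s

First find α: α = ln(V₂/V₁)/ln(z₂/z₁) = ln(16.7/12.8)/ln(52.7/12.0) = 0.26596/1.47971 = 0.1797
Extrapolate from 52.7 m to 80.8 m: V₃ = 16.7 × (80.8/52.7)^0.1797 = 16.7 × 1.0798 = 18.0334 m/s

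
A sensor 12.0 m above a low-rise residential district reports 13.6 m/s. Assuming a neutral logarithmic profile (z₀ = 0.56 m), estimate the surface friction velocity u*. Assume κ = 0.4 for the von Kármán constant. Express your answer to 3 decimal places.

Log law: V(z) = (u*/κ) · ln(z/z₀) ⇒ u* = κ · V / ln(z/z₀)
u* = 0.4 × 13.6 / ln(12.0/0.56) = 0.4 × 13.6 / 3.0647
   = 5.4400 / 3.0647 = 1.7750 m/s

u* ≈ 1.775 m/s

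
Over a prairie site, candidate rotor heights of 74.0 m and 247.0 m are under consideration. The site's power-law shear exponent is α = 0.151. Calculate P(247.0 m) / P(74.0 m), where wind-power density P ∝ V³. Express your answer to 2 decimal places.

Speed ratio: V_B/V_A = (z_B/z_A)^α = (247.0/74.0)^0.151 = (3.3378)^0.151 = 1.19962
Power-density ratio: P_B/P_A = (V_B/V_A)³ = (1.19962)³ = 1.72635

1.73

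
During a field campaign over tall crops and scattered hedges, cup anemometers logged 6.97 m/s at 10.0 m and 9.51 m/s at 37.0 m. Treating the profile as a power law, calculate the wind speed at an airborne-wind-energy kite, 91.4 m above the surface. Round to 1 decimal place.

11.8 m/s

First find α: α = ln(V₂/V₁)/ln(z₂/z₁) = ln(9.51/6.97)/ln(37.0/10.0) = 0.31073/1.30833 = 0.2375
Extrapolate from 37.0 m to 91.4 m: V₃ = 9.51 × (91.4/37.0)^0.2375 = 9.51 × 1.2396 = 11.7885 m/s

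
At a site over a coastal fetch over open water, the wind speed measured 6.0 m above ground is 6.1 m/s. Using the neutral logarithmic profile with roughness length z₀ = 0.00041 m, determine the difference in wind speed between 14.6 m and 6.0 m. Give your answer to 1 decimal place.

Log law: V₂ = V₁ · ln(z₂/z₀)/ln(z₁/z₀) = 6.1 × 10.4804/9.5911 = 6.6656 m/s
ΔV = 6.6656 − 6.1 = 0.5656 m/s

0.6 m/s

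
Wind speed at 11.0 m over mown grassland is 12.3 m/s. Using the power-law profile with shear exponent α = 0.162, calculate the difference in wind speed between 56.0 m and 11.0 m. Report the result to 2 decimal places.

Power law: V₂ = V₁ · (z₂/z₁)^α = 12.3 × (5.0909)^0.162 = 16.0105 m/s
ΔV = 16.0105 − 12.3 = 3.7105 m/s

3.71 m/s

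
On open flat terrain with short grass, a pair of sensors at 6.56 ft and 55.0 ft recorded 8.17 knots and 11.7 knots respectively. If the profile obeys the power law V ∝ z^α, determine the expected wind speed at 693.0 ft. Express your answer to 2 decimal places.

17.95 knots

First find α: α = ln(V₂/V₁)/ln(z₂/z₁) = ln(11.7/8.17)/ln(55.0/6.56) = 0.35912/2.12634 = 0.1689
Extrapolate from 55.0 ft to 693.0 ft: V₃ = 11.7 × (693.0/55.0)^0.1689 = 11.7 × 1.5341 = 17.9485 knots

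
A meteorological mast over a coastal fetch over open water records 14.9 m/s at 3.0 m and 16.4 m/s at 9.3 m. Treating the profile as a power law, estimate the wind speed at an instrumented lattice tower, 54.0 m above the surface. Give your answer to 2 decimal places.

19.04 m/s

First find α: α = ln(V₂/V₁)/ln(z₂/z₁) = ln(16.4/14.9)/ln(9.3/3.0) = 0.09592/1.13140 = 0.0848
Extrapolate from 9.3 m to 54.0 m: V₃ = 16.4 × (54.0/9.3)^0.0848 = 16.4 × 1.1608 = 19.0374 m/s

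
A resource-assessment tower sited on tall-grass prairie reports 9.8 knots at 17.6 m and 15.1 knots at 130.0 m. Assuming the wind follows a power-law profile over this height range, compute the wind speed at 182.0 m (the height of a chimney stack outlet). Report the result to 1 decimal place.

16.2 knots

First find α: α = ln(V₂/V₁)/ln(z₂/z₁) = ln(15.1/9.8)/ln(130.0/17.6) = 0.43231/1.99964 = 0.2162
Extrapolate from 130.0 m to 182.0 m: V₃ = 15.1 × (182.0/130.0)^0.2162 = 15.1 × 1.0755 = 16.2394 knots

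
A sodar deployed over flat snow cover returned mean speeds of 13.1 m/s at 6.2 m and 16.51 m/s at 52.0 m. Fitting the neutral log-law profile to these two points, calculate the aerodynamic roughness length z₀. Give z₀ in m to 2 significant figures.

Log law: V(z) ∝ ln(z/z₀). With r = V₁/V₂ = 13.1/16.51 = 0.79346,
r · ln(z₂/z₀) = ln(z₁/z₀) ⇒ ln z₀ = (ln z₁ − r·ln z₂)/(1 − r)
ln z₀ = (1.82455 − 0.79346×3.95124) / 0.20654 = -6.3454
z₀ = exp(-6.3454) = 0.001755 m

z₀ ≈ 0.0018 m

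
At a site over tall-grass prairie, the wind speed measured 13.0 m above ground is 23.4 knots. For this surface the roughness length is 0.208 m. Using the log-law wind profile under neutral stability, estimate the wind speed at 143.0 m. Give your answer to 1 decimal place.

Log law: V(z) ∝ ln(z/z₀), so V₂/V₁ = ln(z₂/z₀) / ln(z₁/z₀).
ln(143.0/0.208) = 6.5331, ln(13.0/0.208) = 4.1352
V₂ = 23.4 × 6.5331/4.1352 = 23.4 × 1.5799 = 36.9692 knots

37.0 knots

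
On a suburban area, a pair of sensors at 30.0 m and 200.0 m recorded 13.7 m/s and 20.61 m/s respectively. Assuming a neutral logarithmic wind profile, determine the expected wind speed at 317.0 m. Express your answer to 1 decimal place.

Log law: V ∝ ln(z/z₀). From the pair, with r = V₁/V₂ = 0.66473,
ln z₀ = (ln z₁ − r·ln z₂)/(1 − r) = (3.4012 − 0.66473×5.2983)/0.33527 = -0.3601 → z₀ = 0.6976 m
V₃ = V₁ · ln(z₃/z₀)/ln(z₁/z₀) = 13.7 × 6.1190/3.7613 = 22.2876 m/s

22.3 m/s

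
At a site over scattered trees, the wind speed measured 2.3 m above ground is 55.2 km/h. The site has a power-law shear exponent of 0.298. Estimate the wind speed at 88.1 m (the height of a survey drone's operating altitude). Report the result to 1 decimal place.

Power-law profile: V₂ = V₁ · (z₂/z₁)^α
V₂ = 55.2 × (88.1/2.3)^0.298 = 55.2 × (38.3043)^0.298
    = 55.2 × 2.9635 = 163.5863 km/h

163.6 km/h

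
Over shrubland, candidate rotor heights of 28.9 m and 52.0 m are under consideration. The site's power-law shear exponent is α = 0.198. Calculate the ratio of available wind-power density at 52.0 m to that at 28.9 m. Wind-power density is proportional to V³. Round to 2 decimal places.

1.42

Speed ratio: V_B/V_A = (z_B/z_A)^α = (52.0/28.9)^0.198 = (1.7993)^0.198 = 1.12334
Power-density ratio: P_B/P_A = (V_B/V_A)³ = (1.12334)³ = 1.41753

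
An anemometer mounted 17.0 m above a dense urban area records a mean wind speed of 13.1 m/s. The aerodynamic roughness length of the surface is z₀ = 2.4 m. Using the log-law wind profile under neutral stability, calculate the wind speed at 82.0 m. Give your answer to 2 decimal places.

23.63 m/s

Log law: V(z) ∝ ln(z/z₀), so V₂/V₁ = ln(z₂/z₀) / ln(z₁/z₀).
ln(82.0/2.4) = 3.5313, ln(17.0/2.4) = 1.9577
V₂ = 13.1 × 3.5313/1.9577 = 13.1 × 1.8037 = 23.6289 m/s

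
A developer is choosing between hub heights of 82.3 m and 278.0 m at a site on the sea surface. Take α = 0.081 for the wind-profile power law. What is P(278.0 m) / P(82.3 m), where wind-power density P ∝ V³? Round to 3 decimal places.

1.344

Speed ratio: V_B/V_A = (z_B/z_A)^α = (278.0/82.3)^0.081 = (3.3779)^0.081 = 1.10362
Power-density ratio: P_B/P_A = (V_B/V_A)³ = (1.10362)³ = 1.34419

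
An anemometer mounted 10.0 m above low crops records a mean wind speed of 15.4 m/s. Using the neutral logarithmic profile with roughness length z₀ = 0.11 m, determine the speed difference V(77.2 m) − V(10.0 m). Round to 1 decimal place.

7.0 m/s

Log law: V₂ = V₁ · ln(z₂/z₀)/ln(z₁/z₀) = 15.4 × 6.5537/4.5099 = 22.3791 m/s
ΔV = 22.3791 − 15.4 = 6.9791 m/s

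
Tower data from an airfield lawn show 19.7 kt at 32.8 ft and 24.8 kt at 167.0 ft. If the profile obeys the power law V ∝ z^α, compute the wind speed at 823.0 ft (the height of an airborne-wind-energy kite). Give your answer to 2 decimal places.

31.08 kt

First find α: α = ln(V₂/V₁)/ln(z₂/z₁) = ln(24.8/19.7)/ln(167.0/32.8) = 0.23023/1.62757 = 0.1415
Extrapolate from 167.0 ft to 823.0 ft: V₃ = 24.8 × (823.0/167.0)^0.1415 = 24.8 × 1.2531 = 31.0767 kt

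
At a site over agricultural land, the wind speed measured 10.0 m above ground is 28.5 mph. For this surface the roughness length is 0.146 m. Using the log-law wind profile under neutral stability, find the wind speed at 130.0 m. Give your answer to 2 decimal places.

45.79 mph

Log law: V(z) ∝ ln(z/z₀), so V₂/V₁ = ln(z₂/z₀) / ln(z₁/z₀).
ln(130.0/0.146) = 6.7917, ln(10.0/0.146) = 4.2267
V₂ = 28.5 × 6.7917/4.2267 = 28.5 × 1.6068 = 45.7949 mph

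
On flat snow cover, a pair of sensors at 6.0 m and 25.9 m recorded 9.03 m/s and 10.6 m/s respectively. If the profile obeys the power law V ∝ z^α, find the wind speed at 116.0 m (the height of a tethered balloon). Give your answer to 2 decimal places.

First find α: α = ln(V₂/V₁)/ln(z₂/z₁) = ln(10.6/9.03)/ln(25.9/6.0) = 0.16030/1.46248 = 0.1096
Extrapolate from 25.9 m to 116.0 m: V₃ = 10.6 × (116.0/25.9)^0.1096 = 10.6 × 1.1786 = 12.4933 m/s

12.49 m/s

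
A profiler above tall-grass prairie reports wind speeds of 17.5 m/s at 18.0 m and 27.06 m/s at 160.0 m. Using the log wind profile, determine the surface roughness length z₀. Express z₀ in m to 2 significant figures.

Log law: V(z) ∝ ln(z/z₀). With r = V₁/V₂ = 17.5/27.06 = 0.64671,
r · ln(z₂/z₀) = ln(z₁/z₀) ⇒ ln z₀ = (ln z₁ − r·ln z₂)/(1 − r)
ln z₀ = (2.89037 − 0.64671×5.07517) / 0.35329 = -1.1090
z₀ = exp(-1.1090) = 0.3299 m

z₀ ≈ 0.33 m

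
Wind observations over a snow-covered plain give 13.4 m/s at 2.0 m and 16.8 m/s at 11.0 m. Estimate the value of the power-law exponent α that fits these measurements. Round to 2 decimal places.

Power law: V₂/V₁ = (z₂/z₁)^α ⇒ α = ln(V₂/V₁) / ln(z₂/z₁)
α = ln(16.8/13.4) / ln(11.0/2.0) = ln(1.2537) / ln(5.5000)
  = 0.22612 / 1.70475 = 0.13264

α ≈ 0.13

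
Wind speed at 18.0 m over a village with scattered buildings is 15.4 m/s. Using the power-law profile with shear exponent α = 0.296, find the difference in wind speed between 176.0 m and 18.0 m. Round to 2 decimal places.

14.84 m/s

Power law: V₂ = V₁ · (z₂/z₁)^α = 15.4 × (9.7778)^0.296 = 30.2435 m/s
ΔV = 30.2435 − 15.4 = 14.8435 m/s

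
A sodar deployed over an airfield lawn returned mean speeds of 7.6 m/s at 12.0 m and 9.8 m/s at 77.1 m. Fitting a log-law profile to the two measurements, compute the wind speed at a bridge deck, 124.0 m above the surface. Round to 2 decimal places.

10.36 m/s

Log law: V ∝ ln(z/z₀). From the pair, with r = V₁/V₂ = 0.77551,
ln z₀ = (ln z₁ − r·ln z₂)/(1 − r) = (2.4849 − 0.77551×4.3451)/0.22449 = -3.9412 → z₀ = 0.01942 m
V₃ = V₁ · ln(z₃/z₀)/ln(z₁/z₀) = 7.6 × 8.7615/6.4261 = 10.3620 m/s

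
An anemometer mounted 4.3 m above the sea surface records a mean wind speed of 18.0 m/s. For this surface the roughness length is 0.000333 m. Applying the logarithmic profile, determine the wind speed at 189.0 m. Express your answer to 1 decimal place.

Log law: V(z) ∝ ln(z/z₀), so V₂/V₁ = ln(z₂/z₀) / ln(z₁/z₀).
ln(189.0/0.000333) = 13.2491, ln(4.3/0.000333) = 9.4660
V₂ = 18.0 × 13.2491/9.4660 = 18.0 × 1.3997 = 25.1938 m/s

25.2 m/s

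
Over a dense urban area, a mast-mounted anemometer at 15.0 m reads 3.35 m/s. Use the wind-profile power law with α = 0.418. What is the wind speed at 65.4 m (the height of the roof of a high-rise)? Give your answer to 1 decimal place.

Power-law profile: V₂ = V₁ · (z₂/z₁)^α
V₂ = 3.35 × (65.4/15.0)^0.418 = 3.35 × (4.3600)^0.418
    = 3.35 × 1.8506 = 6.1994 m/s

6.2 m/s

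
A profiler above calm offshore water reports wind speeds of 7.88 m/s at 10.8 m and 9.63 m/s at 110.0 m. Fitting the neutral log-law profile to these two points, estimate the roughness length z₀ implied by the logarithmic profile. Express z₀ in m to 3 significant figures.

Log law: V(z) ∝ ln(z/z₀). With r = V₁/V₂ = 7.88/9.63 = 0.81828,
r · ln(z₂/z₀) = ln(z₁/z₀) ⇒ ln z₀ = (ln z₁ − r·ln z₂)/(1 − r)
ln z₀ = (2.37955 − 0.81828×4.70048) / 0.18172 = -8.0713
z₀ = exp(-8.0713) = 0.0003124 m

z₀ ≈ 0.000312 m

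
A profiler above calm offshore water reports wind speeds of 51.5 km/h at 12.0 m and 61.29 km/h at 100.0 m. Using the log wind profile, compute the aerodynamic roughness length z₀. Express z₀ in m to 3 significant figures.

z₀ ≈ 0.000172 m

Log law: V(z) ∝ ln(z/z₀). With r = V₁/V₂ = 51.5/61.29 = 0.84027,
r · ln(z₂/z₀) = ln(z₁/z₀) ⇒ ln z₀ = (ln z₁ − r·ln z₂)/(1 − r)
ln z₀ = (2.48491 − 0.84027×4.60517) / 0.15973 = -8.6687
z₀ = exp(-8.6687) = 0.0001719 m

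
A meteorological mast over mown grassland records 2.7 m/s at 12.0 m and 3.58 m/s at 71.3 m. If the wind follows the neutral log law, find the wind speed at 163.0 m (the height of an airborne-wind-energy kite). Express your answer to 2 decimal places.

3.99 m/s

Log law: V ∝ ln(z/z₀). From the pair, with r = V₁/V₂ = 0.75419,
ln z₀ = (ln z₁ − r·ln z₂)/(1 − r) = (2.4849 − 0.75419×4.2669)/0.24581 = -2.9826 → z₀ = 0.05066 m
V₃ = V₁ · ln(z₃/z₀)/ln(z₁/z₀) = 2.7 × 8.0763/5.4675 = 3.9883 m/s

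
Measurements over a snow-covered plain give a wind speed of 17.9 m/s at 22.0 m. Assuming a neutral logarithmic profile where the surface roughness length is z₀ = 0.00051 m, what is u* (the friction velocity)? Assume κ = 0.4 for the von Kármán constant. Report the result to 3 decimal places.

u* ≈ 0.671 m/s

Log law: V(z) = (u*/κ) · ln(z/z₀) ⇒ u* = κ · V / ln(z/z₀)
u* = 0.4 × 17.9 / ln(22.0/0.00051) = 0.4 × 17.9 / 10.6721
   = 7.1600 / 10.6721 = 0.6709 m/s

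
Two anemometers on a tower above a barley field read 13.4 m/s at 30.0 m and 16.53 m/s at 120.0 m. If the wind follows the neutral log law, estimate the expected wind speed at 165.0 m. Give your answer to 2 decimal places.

17.25 m/s

Log law: V ∝ ln(z/z₀). From the pair, with r = V₁/V₂ = 0.81065,
ln z₀ = (ln z₁ − r·ln z₂)/(1 − r) = (3.4012 − 0.81065×4.7875)/0.18935 = -2.5337 → z₀ = 0.07936 m
V₃ = V₁ · ln(z₃/z₀)/ln(z₁/z₀) = 13.4 × 7.6397/5.9349 = 17.2490 m/s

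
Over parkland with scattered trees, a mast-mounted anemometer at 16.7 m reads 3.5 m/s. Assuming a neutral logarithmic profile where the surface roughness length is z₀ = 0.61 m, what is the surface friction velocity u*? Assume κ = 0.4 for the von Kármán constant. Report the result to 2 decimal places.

Log law: V(z) = (u*/κ) · ln(z/z₀) ⇒ u* = κ · V / ln(z/z₀)
u* = 0.4 × 3.5 / ln(16.7/0.61) = 0.4 × 3.5 / 3.3097
   = 1.4000 / 3.3097 = 0.4230 m/s

u* ≈ 0.42 m/s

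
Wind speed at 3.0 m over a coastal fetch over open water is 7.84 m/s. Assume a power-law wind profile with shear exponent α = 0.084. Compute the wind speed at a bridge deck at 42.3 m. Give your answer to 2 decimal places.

9.79 m/s

Power-law profile: V₂ = V₁ · (z₂/z₁)^α
V₂ = 7.84 × (42.3/3.0)^0.084 = 7.84 × (14.1000)^0.084
    = 7.84 × 1.2489 = 9.7915 m/s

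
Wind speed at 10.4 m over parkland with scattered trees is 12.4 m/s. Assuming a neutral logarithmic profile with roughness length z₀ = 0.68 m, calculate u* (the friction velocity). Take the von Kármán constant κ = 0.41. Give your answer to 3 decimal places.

Log law: V(z) = (u*/κ) · ln(z/z₀) ⇒ u* = κ · V / ln(z/z₀)
u* = 0.41 × 12.4 / ln(10.4/0.68) = 0.41 × 12.4 / 2.7275
   = 5.0840 / 2.7275 = 1.8640 m/s

u* ≈ 1.864 m/s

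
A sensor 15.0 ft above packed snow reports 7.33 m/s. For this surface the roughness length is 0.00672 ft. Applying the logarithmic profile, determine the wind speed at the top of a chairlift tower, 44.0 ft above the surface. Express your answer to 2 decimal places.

8.35 m/s

Log law: V(z) ∝ ln(z/z₀), so V₂/V₁ = ln(z₂/z₀) / ln(z₁/z₀).
ln(44.0/0.00672) = 8.7869, ln(15.0/0.00672) = 7.7107
V₂ = 7.33 × 8.7869/7.7107 = 7.33 × 1.1396 = 8.3530 m/s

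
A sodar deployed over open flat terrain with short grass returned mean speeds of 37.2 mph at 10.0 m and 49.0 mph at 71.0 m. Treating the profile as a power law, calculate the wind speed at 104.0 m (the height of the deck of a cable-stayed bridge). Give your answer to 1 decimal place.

First find α: α = ln(V₂/V₁)/ln(z₂/z₁) = ln(49.0/37.2)/ln(71.0/10.0) = 0.27551/1.96009 = 0.1406
Extrapolate from 71.0 m to 104.0 m: V₃ = 49.0 × (104.0/71.0)^0.1406 = 49.0 × 1.0551 = 51.7008 mph

51.7 mph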